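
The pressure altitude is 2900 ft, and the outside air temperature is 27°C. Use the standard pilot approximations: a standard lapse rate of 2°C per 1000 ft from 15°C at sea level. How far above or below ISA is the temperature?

ISA temperature at 2900 ft = 15 − 2 × (2900/1000) = 9.2°C.
Deviation = OAT − ISA = 27 − 9.2 = +17.8°C.

ISA+17.8°C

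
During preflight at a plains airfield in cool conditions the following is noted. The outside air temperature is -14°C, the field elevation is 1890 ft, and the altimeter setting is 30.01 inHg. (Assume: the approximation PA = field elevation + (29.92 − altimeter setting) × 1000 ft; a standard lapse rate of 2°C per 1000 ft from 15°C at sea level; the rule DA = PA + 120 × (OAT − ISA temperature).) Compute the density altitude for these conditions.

Pressure altitude = 1890 + (29.92 − 30.01) × 1000 = 1890 + (-90) = 1800 ft.
ISA temperature at 1800 ft = 15 − 2 × (1800/1000) = 11.4°C.
ISA deviation = -14 − 11.4 = -25.4°C.
Density altitude = 1800 + 120 × (-25.4) = -1248 ft.

-1248 ft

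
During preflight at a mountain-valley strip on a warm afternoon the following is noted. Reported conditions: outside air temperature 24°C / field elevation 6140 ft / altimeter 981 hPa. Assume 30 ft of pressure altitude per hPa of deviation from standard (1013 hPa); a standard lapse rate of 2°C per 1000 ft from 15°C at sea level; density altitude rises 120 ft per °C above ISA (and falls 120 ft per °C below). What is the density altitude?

9884 ft

Pressure altitude = 6140 + (1013 − 981) × 30 = 6140 + (+960) = 7100 ft.
ISA temperature at 7100 ft = 15 − 2 × (7100/1000) = 0.8°C.
ISA deviation = 24 − 0.8 = +23.2°C.
Density altitude = 7100 + 120 × (23.2) = 9884 ft.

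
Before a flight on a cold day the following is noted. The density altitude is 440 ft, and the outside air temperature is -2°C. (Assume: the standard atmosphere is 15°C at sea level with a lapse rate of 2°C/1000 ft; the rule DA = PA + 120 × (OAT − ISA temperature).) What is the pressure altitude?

2000 ft

DA = PA + 120 × (OAT − (15 − 2·PA/1000)) = PA + 120·OAT − 1800 + 0.24·PA = 1.24·PA + 120·OAT − 1800.
So 1.24·PA = 440 − 120 × (-2) + 1800 = 2480.
PA = 2480 / 1.24 = 2000 ft.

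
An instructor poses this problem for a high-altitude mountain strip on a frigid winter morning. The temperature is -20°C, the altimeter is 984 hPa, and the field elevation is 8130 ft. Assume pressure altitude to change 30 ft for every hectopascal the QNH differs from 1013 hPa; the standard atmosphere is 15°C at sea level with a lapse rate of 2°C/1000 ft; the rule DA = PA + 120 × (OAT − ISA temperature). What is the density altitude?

Pressure altitude = 8130 + (1013 − 984) × 30 = 8130 + (+870) = 9000 ft.
ISA temperature at 9000 ft = 15 − 2 × (9000/1000) = -3°C.
ISA deviation = -20 − (-3) = -17°C.
Density altitude = 9000 + 120 × (-17) = 6960 ft.

6960 ft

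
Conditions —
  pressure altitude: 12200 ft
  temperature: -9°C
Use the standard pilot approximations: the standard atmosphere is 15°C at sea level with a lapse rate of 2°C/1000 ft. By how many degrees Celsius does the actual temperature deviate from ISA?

ISA+0.4°C

ISA temperature at 12200 ft = 15 − 2 × (12200/1000) = -9.4°C.
Deviation = OAT − ISA = -9 − (-9.4) = +0.4°C.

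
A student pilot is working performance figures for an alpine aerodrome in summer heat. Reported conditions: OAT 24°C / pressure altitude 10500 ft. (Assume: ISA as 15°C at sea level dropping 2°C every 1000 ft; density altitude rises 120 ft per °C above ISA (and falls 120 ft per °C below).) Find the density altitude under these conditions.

ISA temperature at 10500 ft = 15 − 2 × (10500/1000) = -6°C.
ISA deviation = 24 − (-6) = +30°C.
Density altitude = 10500 + 120 × (30) = 10500 + (+3600) = 14100 ft.

14100 ft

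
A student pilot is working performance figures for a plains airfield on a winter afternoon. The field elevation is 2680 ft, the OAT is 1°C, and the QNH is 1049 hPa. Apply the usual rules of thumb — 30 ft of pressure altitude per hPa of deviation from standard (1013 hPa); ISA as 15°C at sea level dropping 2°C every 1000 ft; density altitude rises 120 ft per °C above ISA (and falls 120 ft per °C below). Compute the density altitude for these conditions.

304 ft

Pressure altitude = 2680 + (1013 − 1049) × 30 = 2680 + (-1080) = 1600 ft.
ISA temperature at 1600 ft = 15 − 2 × (1600/1000) = 11.8°C.
ISA deviation = 1 − 11.8 = -10.8°C.
Density altitude = 1600 + 120 × (-10.8) = 304 ft.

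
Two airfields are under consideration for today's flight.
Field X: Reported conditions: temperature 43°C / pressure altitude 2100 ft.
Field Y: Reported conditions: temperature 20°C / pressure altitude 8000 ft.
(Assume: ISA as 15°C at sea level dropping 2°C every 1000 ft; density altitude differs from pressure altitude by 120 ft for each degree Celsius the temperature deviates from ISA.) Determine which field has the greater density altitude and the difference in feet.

Field X: ISA temp = 10.8°C, deviation +32.2°C, DA = 2100 + 120 × 32.2 = 5964 ft.
Field Y: ISA temp = -1°C, deviation +21°C, DA = 8000 + 120 × 21 = 10520 ft.
Field Y is higher by 10520 − 5964 = 4556 ft.

Field Y by 4556 ft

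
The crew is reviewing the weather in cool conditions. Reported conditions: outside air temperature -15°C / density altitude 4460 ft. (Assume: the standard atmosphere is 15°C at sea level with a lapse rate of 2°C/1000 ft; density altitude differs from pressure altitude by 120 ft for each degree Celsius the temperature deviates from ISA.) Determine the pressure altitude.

DA = PA + 120 × (OAT − (15 − 2·PA/1000)) = PA + 120·OAT − 1800 + 0.24·PA = 1.24·PA + 120·OAT − 1800.
So 1.24·PA = 4460 − 120 × (-15) + 1800 = 8060.
PA = 8060 / 1.24 = 6500 ft.

6500 ft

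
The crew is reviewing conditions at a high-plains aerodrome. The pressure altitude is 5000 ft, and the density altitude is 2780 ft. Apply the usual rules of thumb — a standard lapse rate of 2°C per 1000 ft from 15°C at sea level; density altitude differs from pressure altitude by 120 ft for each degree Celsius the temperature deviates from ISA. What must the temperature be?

-13.5°C

Density altitude − pressure altitude = 2780 − 5000 = -2220 ft.
At 120 ft/°C that is an ISA deviation of -2220/120 = -18.5°C.
ISA temperature at 5000 ft = 15 − 2 × (5000/1000) = 5°C.
OAT = ISA + deviation = 5 + (-18.5) = -13.5°C.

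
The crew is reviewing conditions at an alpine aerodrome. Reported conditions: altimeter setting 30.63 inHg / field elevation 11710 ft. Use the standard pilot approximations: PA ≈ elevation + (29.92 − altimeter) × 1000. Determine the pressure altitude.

Pressure correction = (29.92 − 30.63) × 1000 = -710 ft.
Pressure altitude = 11710 + (-710) = 11000 ft.

11000 ft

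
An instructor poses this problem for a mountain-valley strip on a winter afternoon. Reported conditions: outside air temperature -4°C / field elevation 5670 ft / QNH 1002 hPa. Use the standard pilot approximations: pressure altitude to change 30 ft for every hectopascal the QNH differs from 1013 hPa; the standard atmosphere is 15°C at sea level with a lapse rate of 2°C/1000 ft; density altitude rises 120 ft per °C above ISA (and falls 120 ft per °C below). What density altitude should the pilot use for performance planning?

Pressure altitude = 5670 + (1013 − 1002) × 30 = 5670 + (+330) = 6000 ft.
ISA temperature at 6000 ft = 15 − 2 × (6000/1000) = 3°C.
ISA deviation = -4 − 3 = -7°C.
Density altitude = 6000 + 120 × (-7) = 5160 ft.

5160 ft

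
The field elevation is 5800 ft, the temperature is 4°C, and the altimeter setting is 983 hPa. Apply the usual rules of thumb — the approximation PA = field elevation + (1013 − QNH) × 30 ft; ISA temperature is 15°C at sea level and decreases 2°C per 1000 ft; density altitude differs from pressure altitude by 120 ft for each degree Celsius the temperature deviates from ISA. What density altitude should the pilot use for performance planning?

Pressure altitude = 5800 + (1013 − 983) × 30 = 5800 + (+900) = 6700 ft.
ISA temperature at 6700 ft = 15 − 2 × (6700/1000) = 1.6°C.
ISA deviation = 4 − 1.6 = +2.4°C.
Density altitude = 6700 + 120 × (2.4) = 6988 ft.

6988 ft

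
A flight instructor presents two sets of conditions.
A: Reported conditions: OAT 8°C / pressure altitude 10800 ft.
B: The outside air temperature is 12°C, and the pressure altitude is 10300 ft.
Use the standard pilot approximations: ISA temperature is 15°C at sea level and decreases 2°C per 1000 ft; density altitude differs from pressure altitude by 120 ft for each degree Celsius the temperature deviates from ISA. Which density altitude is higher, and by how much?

A by 140 ft

A: ISA temp = -6.6°C, deviation +14.6°C, DA = 10800 + 120 × 14.6 = 12552 ft.
B: ISA temp = -5.6°C, deviation +17.6°C, DA = 10300 + 120 × 17.6 = 12412 ft.
A is higher by 12552 − 12412 = 140 ft.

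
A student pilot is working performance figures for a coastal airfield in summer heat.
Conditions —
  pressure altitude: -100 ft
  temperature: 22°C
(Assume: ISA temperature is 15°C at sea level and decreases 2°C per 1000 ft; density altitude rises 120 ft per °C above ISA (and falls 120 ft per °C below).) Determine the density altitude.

ISA temperature at -100 ft = 15 − 2 × (-100/1000) = 15.2°C.
ISA deviation = 22 − 15.2 = +6.8°C.
Density altitude = -100 + 120 × (6.8) = -100 + (+816) = 716 ft.

716 ft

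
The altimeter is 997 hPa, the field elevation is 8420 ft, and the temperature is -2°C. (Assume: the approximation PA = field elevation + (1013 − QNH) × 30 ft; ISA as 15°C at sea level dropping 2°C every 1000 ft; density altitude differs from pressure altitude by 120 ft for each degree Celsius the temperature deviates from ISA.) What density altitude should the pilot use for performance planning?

8996 ft

Pressure altitude = 8420 + (1013 − 997) × 30 = 8420 + (+480) = 8900 ft.
ISA temperature at 8900 ft = 15 − 2 × (8900/1000) = -2.8°C.
ISA deviation = -2 − (-2.8) = +0.8°C.
Density altitude = 8900 + 120 × (0.8) = 8996 ft.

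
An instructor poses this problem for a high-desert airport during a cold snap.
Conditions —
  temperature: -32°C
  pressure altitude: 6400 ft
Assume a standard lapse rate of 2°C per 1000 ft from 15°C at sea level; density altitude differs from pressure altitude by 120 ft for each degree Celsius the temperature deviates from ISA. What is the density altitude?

ISA temperature at 6400 ft = 15 − 2 × (6400/1000) = 2.2°C.
ISA deviation = -32 − 2.2 = -34.2°C.
Density altitude = 6400 + 120 × (-34.2) = 6400 + (-4104) = 2296 ft.

2296 ft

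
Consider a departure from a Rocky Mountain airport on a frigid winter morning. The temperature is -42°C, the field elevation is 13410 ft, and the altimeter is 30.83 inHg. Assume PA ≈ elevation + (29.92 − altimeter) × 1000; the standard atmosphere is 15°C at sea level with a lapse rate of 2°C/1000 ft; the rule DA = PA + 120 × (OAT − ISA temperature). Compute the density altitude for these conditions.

Pressure altitude = 13410 + (29.92 − 30.83) × 1000 = 13410 + (-910) = 12500 ft.
ISA temperature at 12500 ft = 15 − 2 × (12500/1000) = -10°C.
ISA deviation = -42 − (-10) = -32°C.
Density altitude = 12500 + 120 × (-32) = 8660 ft.

8660 ft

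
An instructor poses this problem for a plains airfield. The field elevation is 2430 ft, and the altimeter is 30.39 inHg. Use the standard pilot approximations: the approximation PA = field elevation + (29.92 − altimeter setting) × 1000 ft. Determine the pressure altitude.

1960 ft

Pressure correction = (29.92 − 30.39) × 1000 = -470 ft.
Pressure altitude = 2430 + (-470) = 1960 ft.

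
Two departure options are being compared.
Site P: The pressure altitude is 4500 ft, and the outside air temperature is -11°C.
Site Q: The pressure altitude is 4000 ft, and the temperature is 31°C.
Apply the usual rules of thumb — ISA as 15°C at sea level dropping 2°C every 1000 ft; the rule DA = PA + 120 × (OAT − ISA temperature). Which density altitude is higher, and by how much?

Site Q by 4420 ft

Site P: ISA temp = 6°C, deviation -17°C, DA = 4500 + 120 × (-17) = 2460 ft.
Site Q: ISA temp = 7°C, deviation +24°C, DA = 4000 + 120 × 24 = 6880 ft.
Site Q is higher by 6880 − 2460 = 4420 ft.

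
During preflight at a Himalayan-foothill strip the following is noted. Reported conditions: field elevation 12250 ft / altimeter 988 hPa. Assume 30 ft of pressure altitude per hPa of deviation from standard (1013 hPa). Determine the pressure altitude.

Pressure correction = (1013 − 988) × 30 = +750 ft.
Pressure altitude = 12250 + (+750) = 13000 ft.

13000 ft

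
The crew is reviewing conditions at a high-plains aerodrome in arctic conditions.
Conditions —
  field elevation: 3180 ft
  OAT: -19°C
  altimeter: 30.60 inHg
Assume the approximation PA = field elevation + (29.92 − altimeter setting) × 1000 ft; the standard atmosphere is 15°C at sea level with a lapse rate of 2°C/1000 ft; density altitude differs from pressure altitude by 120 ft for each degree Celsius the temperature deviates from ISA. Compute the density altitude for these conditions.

Pressure altitude = 3180 + (29.92 − 30.60) × 1000 = 3180 + (-680) = 2500 ft.
ISA temperature at 2500 ft = 15 − 2 × (2500/1000) = 10°C.
ISA deviation = -19 − 10 = -29°C.
Density altitude = 2500 + 120 × (-29) = -980 ft.

-980 ft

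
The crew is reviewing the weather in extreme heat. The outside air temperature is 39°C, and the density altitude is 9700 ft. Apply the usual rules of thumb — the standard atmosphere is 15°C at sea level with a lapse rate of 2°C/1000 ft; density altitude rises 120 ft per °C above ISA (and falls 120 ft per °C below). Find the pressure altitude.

DA = PA + 120 × (OAT − (15 − 2·PA/1000)) = PA + 120·OAT − 1800 + 0.24·PA = 1.24·PA + 120·OAT − 1800.
So 1.24·PA = 9700 − 120 × 39 + 1800 = 6820.
PA = 6820 / 1.24 = 5500 ft.

5500 ft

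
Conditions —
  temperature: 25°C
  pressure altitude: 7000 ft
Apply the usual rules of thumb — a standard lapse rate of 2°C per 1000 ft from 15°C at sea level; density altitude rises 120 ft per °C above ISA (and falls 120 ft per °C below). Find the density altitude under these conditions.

ISA temperature at 7000 ft = 15 − 2 × (7000/1000) = 1°C.
ISA deviation = 25 − 1 = +24°C.
Density altitude = 7000 + 120 × (24) = 7000 + (+2880) = 9880 ft.

9880 ft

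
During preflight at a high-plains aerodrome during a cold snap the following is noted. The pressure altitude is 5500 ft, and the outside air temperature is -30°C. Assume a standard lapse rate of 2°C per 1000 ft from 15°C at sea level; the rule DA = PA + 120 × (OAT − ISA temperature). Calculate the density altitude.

ISA temperature at 5500 ft = 15 − 2 × (5500/1000) = 4°C.
ISA deviation = -30 − 4 = -34°C.
Density altitude = 5500 + 120 × (-34) = 5500 + (-4080) = 1420 ft.

1420 ft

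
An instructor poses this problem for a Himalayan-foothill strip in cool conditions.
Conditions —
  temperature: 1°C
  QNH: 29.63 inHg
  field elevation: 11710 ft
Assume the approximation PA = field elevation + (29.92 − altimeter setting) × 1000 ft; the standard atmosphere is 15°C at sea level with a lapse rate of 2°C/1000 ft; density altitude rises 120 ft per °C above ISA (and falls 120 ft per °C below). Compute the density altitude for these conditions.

13200 ft

Pressure altitude = 11710 + (29.92 − 29.63) × 1000 = 11710 + (+290) = 12000 ft.
ISA temperature at 12000 ft = 15 − 2 × (12000/1000) = -9°C.
ISA deviation = 1 − (-9) = +10°C.
Density altitude = 12000 + 120 × (10) = 13200 ft.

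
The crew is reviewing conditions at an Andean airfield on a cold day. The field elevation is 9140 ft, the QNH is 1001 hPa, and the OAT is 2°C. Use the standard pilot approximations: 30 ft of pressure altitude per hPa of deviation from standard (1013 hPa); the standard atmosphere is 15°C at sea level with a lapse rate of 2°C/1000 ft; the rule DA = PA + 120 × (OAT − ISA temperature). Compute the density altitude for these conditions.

10220 ft

Pressure altitude = 9140 + (1013 − 1001) × 30 = 9140 + (+360) = 9500 ft.
ISA temperature at 9500 ft = 15 − 2 × (9500/1000) = -4°C.
ISA deviation = 2 − (-4) = +6°C.
Density altitude = 9500 + 120 × (6) = 10220 ft.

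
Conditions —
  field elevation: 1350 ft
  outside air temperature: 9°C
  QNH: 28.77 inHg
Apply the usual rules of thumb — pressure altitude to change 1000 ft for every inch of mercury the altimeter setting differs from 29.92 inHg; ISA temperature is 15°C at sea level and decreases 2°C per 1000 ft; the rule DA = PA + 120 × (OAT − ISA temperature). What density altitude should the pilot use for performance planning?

Pressure altitude = 1350 + (29.92 − 28.77) × 1000 = 1350 + (+1150) = 2500 ft.
ISA temperature at 2500 ft = 15 − 2 × (2500/1000) = 10°C.
ISA deviation = 9 − 10 = -1°C.
Density altitude = 2500 + 120 × (-1) = 2380 ft.

2380 ft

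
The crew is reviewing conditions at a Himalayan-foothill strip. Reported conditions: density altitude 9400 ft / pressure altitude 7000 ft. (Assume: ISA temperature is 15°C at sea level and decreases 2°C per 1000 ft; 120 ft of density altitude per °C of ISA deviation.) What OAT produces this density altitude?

Density altitude − pressure altitude = 9400 − 7000 = +2400 ft.
At 120 ft/°C that is an ISA deviation of 2400/120 = +20°C.
ISA temperature at 7000 ft = 15 − 2 × (7000/1000) = 1°C.
OAT = ISA + deviation = 1 + (+20) = 21°C.

21°C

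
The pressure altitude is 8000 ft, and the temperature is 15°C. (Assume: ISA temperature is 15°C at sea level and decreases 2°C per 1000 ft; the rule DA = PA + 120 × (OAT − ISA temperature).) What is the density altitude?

9920 ft

ISA temperature at 8000 ft = 15 − 2 × (8000/1000) = -1°C.
ISA deviation = 15 − (-1) = +16°C.
Density altitude = 8000 + 120 × (16) = 8000 + (+1920) = 9920 ft.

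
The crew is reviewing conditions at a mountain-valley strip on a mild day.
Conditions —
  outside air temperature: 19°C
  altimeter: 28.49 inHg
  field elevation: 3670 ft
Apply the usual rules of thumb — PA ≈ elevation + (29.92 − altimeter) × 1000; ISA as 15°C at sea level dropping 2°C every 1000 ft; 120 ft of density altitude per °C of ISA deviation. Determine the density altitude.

Pressure altitude = 3670 + (29.92 − 28.49) × 1000 = 3670 + (+1430) = 5100 ft.
ISA temperature at 5100 ft = 15 − 2 × (5100/1000) = 4.8°C.
ISA deviation = 19 − 4.8 = +14.2°C.
Density altitude = 5100 + 120 × (14.2) = 6804 ft.

6804 ft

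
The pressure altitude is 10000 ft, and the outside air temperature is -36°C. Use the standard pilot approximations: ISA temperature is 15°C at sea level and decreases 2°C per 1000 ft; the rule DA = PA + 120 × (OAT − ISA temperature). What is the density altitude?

6280 ft

ISA temperature at 10000 ft = 15 − 2 × (10000/1000) = -5°C.
ISA deviation = -36 − (-5) = -31°C.
Density altitude = 10000 + 120 × (-31) = 10000 + (-3720) = 6280 ft.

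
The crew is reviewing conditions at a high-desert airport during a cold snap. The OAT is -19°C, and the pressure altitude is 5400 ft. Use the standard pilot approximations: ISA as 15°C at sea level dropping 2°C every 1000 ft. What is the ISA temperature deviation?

ISA temperature at 5400 ft = 15 − 2 × (5400/1000) = 4.2°C.
Deviation = OAT − ISA = -19 − 4.2 = -23.2°C.

ISA-23.2°C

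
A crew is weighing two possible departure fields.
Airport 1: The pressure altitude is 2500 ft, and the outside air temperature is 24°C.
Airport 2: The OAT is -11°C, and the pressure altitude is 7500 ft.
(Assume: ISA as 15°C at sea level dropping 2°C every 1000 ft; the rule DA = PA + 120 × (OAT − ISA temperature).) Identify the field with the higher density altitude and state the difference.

Airport 2 by 2000 ft

Airport 1: ISA temp = 10°C, deviation +14°C, DA = 2500 + 120 × 14 = 4180 ft.
Airport 2: ISA temp = 0°C, deviation -11°C, DA = 7500 + 120 × (-11) = 6180 ft.
Airport 2 is higher by 6180 − 4180 = 2000 ft.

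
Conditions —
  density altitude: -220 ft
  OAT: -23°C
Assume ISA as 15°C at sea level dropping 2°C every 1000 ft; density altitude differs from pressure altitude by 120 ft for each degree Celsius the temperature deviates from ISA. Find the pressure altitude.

3500 ft

DA = PA + 120 × (OAT − (15 − 2·PA/1000)) = PA + 120·OAT − 1800 + 0.24·PA = 1.24·PA + 120·OAT − 1800.
So 1.24·PA = -220 − 120 × (-23) + 1800 = 4340.
PA = 4340 / 1.24 = 3500 ft.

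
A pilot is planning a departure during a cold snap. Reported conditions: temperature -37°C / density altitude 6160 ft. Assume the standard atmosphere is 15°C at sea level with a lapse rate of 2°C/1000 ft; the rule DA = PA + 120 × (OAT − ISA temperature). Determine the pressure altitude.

10000 ft

DA = PA + 120 × (OAT − (15 − 2·PA/1000)) = PA + 120·OAT − 1800 + 0.24·PA = 1.24·PA + 120·OAT − 1800.
So 1.24·PA = 6160 − 120 × (-37) + 1800 = 12400.
PA = 12400 / 1.24 = 10000 ft.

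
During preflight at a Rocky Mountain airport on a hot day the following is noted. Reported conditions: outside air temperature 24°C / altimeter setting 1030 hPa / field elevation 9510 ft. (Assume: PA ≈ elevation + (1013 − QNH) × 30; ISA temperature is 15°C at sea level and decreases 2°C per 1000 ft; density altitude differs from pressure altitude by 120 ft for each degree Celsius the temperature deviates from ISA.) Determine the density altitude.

Pressure altitude = 9510 + (1013 − 1030) × 30 = 9510 + (-510) = 9000 ft.
ISA temperature at 9000 ft = 15 − 2 × (9000/1000) = -3°C.
ISA deviation = 24 − (-3) = +27°C.
Density altitude = 9000 + 120 × (27) = 12240 ft.

12240 ft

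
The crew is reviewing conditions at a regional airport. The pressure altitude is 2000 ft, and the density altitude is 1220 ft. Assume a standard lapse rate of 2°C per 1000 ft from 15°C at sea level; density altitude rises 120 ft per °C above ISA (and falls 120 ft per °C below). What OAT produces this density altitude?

4.5°C

Density altitude − pressure altitude = 1220 − 2000 = -780 ft.
At 120 ft/°C that is an ISA deviation of -780/120 = -6.5°C.
ISA temperature at 2000 ft = 15 − 2 × (2000/1000) = 11°C.
OAT = ISA + deviation = 11 + (-6.5) = 4.5°C.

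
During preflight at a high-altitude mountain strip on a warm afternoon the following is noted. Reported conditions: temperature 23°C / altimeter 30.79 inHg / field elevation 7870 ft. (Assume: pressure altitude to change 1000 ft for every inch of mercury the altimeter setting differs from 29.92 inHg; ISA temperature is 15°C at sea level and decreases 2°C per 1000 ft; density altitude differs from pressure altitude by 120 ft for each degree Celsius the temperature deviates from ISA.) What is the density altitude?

Pressure altitude = 7870 + (29.92 − 30.79) × 1000 = 7870 + (-870) = 7000 ft.
ISA temperature at 7000 ft = 15 − 2 × (7000/1000) = 1°C.
ISA deviation = 23 − 1 = +22°C.
Density altitude = 7000 + 120 × (22) = 9640 ft.

9640 ft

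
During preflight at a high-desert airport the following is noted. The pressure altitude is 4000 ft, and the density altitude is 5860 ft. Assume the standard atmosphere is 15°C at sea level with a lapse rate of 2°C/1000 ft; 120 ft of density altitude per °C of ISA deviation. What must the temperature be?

22.5°C

Density altitude − pressure altitude = 5860 − 4000 = +1860 ft.
At 120 ft/°C that is an ISA deviation of 1860/120 = +15.5°C.
ISA temperature at 4000 ft = 15 − 2 × (4000/1000) = 7°C.
OAT = ISA + deviation = 7 + (+15.5) = 22.5°C.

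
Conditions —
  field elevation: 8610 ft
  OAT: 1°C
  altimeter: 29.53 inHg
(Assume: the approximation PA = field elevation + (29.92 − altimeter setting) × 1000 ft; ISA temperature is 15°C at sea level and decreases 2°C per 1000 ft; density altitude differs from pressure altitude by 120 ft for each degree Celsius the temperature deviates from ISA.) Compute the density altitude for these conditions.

Pressure altitude = 8610 + (29.92 − 29.53) × 1000 = 8610 + (+390) = 9000 ft.
ISA temperature at 9000 ft = 15 − 2 × (9000/1000) = -3°C.
ISA deviation = 1 − (-3) = +4°C.
Density altitude = 9000 + 120 × (4) = 9480 ft.

9480 ft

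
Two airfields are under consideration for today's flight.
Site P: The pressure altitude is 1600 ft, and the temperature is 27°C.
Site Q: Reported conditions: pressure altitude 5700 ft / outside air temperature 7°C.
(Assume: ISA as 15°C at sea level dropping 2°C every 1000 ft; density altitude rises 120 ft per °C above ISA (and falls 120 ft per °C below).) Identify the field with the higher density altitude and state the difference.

Site P: ISA temp = 11.8°C, deviation +15.2°C, DA = 1600 + 120 × 15.2 = 3424 ft.
Site Q: ISA temp = 3.6°C, deviation +3.4°C, DA = 5700 + 120 × 3.4 = 6108 ft.
Site Q is higher by 6108 − 3424 = 2684 ft.

Site Q by 2684 ft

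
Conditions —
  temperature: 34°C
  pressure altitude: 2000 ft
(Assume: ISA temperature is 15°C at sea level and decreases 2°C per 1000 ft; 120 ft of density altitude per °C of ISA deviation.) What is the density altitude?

4760 ft

ISA temperature at 2000 ft = 15 − 2 × (2000/1000) = 11°C.
ISA deviation = 34 − 11 = +23°C.
Density altitude = 2000 + 120 × (23) = 2000 + (+2760) = 4760 ft.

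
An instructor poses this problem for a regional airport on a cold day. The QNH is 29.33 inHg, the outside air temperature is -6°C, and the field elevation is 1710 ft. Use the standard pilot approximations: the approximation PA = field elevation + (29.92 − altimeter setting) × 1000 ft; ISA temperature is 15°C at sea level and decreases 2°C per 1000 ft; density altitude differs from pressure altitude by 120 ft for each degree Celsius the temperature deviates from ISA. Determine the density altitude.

332 ft

Pressure altitude = 1710 + (29.92 − 29.33) × 1000 = 1710 + (+590) = 2300 ft.
ISA temperature at 2300 ft = 15 − 2 × (2300/1000) = 10.4°C.
ISA deviation = -6 − 10.4 = -16.4°C.
Density altitude = 2300 + 120 × (-16.4) = 332 ft.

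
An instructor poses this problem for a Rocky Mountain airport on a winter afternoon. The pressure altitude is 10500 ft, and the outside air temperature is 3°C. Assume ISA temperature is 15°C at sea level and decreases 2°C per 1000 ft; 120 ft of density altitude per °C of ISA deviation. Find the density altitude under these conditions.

11580 ft

ISA temperature at 10500 ft = 15 − 2 × (10500/1000) = -6°C.
ISA deviation = 3 − (-6) = +9°C.
Density altitude = 10500 + 120 × (9) = 10500 + (+1080) = 11580 ft.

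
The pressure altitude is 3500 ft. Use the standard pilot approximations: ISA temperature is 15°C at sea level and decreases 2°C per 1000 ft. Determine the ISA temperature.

8°C

ISA temperature = 15 − 2 × (3500/1000) = 15 − 7 = 8°C.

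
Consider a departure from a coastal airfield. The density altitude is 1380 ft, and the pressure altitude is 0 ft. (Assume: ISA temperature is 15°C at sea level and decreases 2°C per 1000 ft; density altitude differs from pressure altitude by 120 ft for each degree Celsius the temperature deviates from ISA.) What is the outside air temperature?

26.5°C

Density altitude − pressure altitude = 1380 − 0 = +1380 ft.
At 120 ft/°C that is an ISA deviation of 1380/120 = +11.5°C.
ISA temperature at 0 ft = 15 − 2 × (0/1000) = 15°C.
OAT = ISA + deviation = 15 + (+11.5) = 26.5°C.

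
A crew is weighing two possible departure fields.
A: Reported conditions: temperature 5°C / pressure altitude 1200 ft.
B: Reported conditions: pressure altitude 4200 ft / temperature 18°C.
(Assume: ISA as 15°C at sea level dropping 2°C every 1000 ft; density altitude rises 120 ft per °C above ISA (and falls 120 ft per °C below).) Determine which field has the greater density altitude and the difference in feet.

B by 5280 ft

A: ISA temp = 12.6°C, deviation -7.6°C, DA = 1200 + 120 × (-7.6) = 288 ft.
B: ISA temp = 6.6°C, deviation +11.4°C, DA = 4200 + 120 × 11.4 = 5568 ft.
B is higher by 5568 − 288 = 5280 ft.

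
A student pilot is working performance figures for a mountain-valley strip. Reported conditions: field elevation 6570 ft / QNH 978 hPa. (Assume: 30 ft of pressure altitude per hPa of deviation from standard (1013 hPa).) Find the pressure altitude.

7620 ft

Pressure correction = (1013 − 978) × 30 = +1050 ft.
Pressure altitude = 6570 + (+1050) = 7620 ft.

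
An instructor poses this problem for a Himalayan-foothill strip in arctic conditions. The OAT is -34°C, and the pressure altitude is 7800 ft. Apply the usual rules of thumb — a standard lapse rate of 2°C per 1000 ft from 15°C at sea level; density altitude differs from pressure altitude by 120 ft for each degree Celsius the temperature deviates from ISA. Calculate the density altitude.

3792 ft

ISA temperature at 7800 ft = 15 − 2 × (7800/1000) = -0.6°C.
ISA deviation = -34 − (-0.6) = -33.4°C.
Density altitude = 7800 + 120 × (-33.4) = 7800 + (-4008) = 3792 ft.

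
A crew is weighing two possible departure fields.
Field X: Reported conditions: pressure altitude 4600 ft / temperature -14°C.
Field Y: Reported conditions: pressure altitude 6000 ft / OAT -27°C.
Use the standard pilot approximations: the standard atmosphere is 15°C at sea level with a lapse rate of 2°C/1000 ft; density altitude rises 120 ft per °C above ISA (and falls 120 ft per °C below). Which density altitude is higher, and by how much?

Field X: ISA temp = 5.8°C, deviation -19.8°C, DA = 4600 + 120 × (-19.8) = 2224 ft.
Field Y: ISA temp = 3°C, deviation -30°C, DA = 6000 + 120 × (-30) = 2400 ft.
Field Y is higher by 2400 − 2224 = 176 ft.

Field Y by 176 ft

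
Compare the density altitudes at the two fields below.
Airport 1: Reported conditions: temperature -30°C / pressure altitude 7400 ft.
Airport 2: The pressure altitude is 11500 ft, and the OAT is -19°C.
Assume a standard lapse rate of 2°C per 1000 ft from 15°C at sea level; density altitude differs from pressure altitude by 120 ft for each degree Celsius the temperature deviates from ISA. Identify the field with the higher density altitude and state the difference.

Airport 1: ISA temp = 0.2°C, deviation -30.2°C, DA = 7400 + 120 × (-30.2) = 3776 ft.
Airport 2: ISA temp = -8°C, deviation -11°C, DA = 11500 + 120 × (-11) = 10180 ft.
Airport 2 is higher by 10180 − 3776 = 6404 ft.

Airport 2 by 6404 ft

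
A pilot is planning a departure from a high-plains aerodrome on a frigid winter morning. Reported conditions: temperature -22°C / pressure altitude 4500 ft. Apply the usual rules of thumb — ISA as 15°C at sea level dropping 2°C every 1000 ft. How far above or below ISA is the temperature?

ISA-28°C

ISA temperature at 4500 ft = 15 − 2 × (4500/1000) = 6°C.
Deviation = OAT − ISA = -22 − 6 = -28°C.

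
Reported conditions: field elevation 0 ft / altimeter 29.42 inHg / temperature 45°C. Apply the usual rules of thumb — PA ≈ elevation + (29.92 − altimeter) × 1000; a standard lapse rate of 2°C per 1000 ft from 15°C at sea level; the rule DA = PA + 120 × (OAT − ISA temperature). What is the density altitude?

4220 ft

Pressure altitude = 0 + (29.92 − 29.42) × 1000 = 0 + (+500) = 500 ft.
ISA temperature at 500 ft = 15 − 2 × (500/1000) = 14°C.
ISA deviation = 45 − 14 = +31°C.
Density altitude = 500 + 120 × (31) = 4220 ft.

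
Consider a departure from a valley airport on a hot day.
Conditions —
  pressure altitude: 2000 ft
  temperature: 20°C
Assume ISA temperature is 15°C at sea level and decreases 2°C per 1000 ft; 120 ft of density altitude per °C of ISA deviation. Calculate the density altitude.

ISA temperature at 2000 ft = 15 − 2 × (2000/1000) = 11°C.
ISA deviation = 20 − 11 = +9°C.
Density altitude = 2000 + 120 × (9) = 2000 + (+1080) = 3080 ft.

3080 ft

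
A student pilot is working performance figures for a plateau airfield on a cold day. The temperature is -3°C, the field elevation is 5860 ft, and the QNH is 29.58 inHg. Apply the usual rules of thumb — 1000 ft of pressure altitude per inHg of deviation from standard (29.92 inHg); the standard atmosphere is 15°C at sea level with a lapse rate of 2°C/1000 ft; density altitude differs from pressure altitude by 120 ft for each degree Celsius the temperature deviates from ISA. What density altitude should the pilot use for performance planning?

Pressure altitude = 5860 + (29.92 − 29.58) × 1000 = 5860 + (+340) = 6200 ft.
ISA temperature at 6200 ft = 15 − 2 × (6200/1000) = 2.6°C.
ISA deviation = -3 − 2.6 = -5.6°C.
Density altitude = 6200 + 120 × (-5.6) = 5528 ft.

5528 ft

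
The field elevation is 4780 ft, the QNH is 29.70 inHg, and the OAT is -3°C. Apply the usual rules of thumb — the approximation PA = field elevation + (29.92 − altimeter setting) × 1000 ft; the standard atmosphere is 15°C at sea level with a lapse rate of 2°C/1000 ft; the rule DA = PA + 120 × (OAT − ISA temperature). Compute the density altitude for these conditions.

4040 ft

Pressure altitude = 4780 + (29.92 − 29.70) × 1000 = 4780 + (+220) = 5000 ft.
ISA temperature at 5000 ft = 15 − 2 × (5000/1000) = 5°C.
ISA deviation = -3 − 5 = -8°C.
Density altitude = 5000 + 120 × (-8) = 4040 ft.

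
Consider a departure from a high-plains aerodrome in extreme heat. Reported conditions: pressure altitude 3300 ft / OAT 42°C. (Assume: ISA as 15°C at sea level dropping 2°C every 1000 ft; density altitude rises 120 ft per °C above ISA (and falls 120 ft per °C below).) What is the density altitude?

ISA temperature at 3300 ft = 15 − 2 × (3300/1000) = 8.4°C.
ISA deviation = 42 − 8.4 = +33.6°C.
Density altitude = 3300 + 120 × (33.6) = 3300 + (+4032) = 7332 ft.

7332 ft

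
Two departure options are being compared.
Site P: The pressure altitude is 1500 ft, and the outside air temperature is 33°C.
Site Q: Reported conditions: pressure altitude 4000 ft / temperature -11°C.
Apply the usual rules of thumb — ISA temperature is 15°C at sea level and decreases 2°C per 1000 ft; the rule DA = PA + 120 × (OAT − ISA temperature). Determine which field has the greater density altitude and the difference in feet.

Site P by 2180 ft

Site P: ISA temp = 12°C, deviation +21°C, DA = 1500 + 120 × 21 = 4020 ft.
Site Q: ISA temp = 7°C, deviation -18°C, DA = 4000 + 120 × (-18) = 1840 ft.
Site P is higher by 4020 − 1840 = 2180 ft.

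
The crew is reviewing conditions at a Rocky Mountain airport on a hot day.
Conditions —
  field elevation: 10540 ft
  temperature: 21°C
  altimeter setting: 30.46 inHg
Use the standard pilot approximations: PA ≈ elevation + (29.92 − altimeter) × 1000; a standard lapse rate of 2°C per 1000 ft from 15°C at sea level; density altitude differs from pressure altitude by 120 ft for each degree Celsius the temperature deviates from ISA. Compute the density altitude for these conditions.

Pressure altitude = 10540 + (29.92 − 30.46) × 1000 = 10540 + (-540) = 10000 ft.
ISA temperature at 10000 ft = 15 − 2 × (10000/1000) = -5°C.
ISA deviation = 21 − (-5) = +26°C.
Density altitude = 10000 + 120 × (26) = 13120 ft.

13120 ft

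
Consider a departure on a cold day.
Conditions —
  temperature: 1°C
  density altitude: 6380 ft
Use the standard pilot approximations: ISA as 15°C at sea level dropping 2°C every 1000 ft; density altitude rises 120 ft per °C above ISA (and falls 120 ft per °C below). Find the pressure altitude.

6500 ft

DA = PA + 120 × (OAT − (15 − 2·PA/1000)) = PA + 120·OAT − 1800 + 0.24·PA = 1.24·PA + 120·OAT − 1800.
So 1.24·PA = 6380 − 120 × 1 + 1800 = 8060.
PA = 8060 / 1.24 = 6500 ft.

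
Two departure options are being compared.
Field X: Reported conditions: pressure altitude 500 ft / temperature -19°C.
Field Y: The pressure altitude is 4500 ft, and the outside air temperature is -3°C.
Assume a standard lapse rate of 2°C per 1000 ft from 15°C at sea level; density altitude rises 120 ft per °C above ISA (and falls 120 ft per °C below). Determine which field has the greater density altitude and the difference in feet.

Field Y by 6880 ft

Field X: ISA temp = 14°C, deviation -33°C, DA = 500 + 120 × (-33) = -3460 ft.
Field Y: ISA temp = 6°C, deviation -9°C, DA = 4500 + 120 × (-9) = 3420 ft.
Field Y is higher by 3420 − (-3460) = 6880 ft.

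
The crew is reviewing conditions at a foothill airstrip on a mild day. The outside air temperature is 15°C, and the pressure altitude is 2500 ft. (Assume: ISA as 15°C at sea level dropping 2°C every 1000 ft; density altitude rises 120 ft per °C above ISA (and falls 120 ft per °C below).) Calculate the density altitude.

ISA temperature at 2500 ft = 15 − 2 × (2500/1000) = 10°C.
ISA deviation = 15 − 10 = +5°C.
Density altitude = 2500 + 120 × (5) = 2500 + (+600) = 3100 ft.

3100 ft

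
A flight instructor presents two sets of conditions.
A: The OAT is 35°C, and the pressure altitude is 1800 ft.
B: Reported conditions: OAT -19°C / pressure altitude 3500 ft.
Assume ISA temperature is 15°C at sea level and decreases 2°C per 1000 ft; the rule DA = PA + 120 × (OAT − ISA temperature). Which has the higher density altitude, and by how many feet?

A: ISA temp = 11.4°C, deviation +23.6°C, DA = 1800 + 120 × 23.6 = 4632 ft.
B: ISA temp = 8°C, deviation -27°C, DA = 3500 + 120 × (-27) = 260 ft.
A is higher by 4632 − 260 = 4372 ft.

A by 4372 ft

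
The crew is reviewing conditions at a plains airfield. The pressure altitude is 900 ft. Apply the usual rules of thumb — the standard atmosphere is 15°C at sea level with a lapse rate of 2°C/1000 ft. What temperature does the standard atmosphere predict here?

ISA temperature = 15 − 2 × (900/1000) = 15 − 1.8 = 13.2°C.

13.2°C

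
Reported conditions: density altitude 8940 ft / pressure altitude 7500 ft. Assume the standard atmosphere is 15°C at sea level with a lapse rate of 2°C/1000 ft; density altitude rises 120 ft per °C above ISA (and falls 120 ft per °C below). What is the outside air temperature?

Density altitude − pressure altitude = 8940 − 7500 = +1440 ft.
At 120 ft/°C that is an ISA deviation of 1440/120 = +12°C.
ISA temperature at 7500 ft = 15 − 2 × (7500/1000) = 0°C.
OAT = ISA + deviation = 0 + (+12) = 12°C.

12°C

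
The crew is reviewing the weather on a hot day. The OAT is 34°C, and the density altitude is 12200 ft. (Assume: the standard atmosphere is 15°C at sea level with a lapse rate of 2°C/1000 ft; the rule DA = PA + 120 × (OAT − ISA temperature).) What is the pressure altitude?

8000 ft

DA = PA + 120 × (OAT − (15 − 2·PA/1000)) = PA + 120·OAT − 1800 + 0.24·PA = 1.24·PA + 120·OAT − 1800.
So 1.24·PA = 12200 − 120 × 34 + 1800 = 9920.
PA = 9920 / 1.24 = 8000 ft.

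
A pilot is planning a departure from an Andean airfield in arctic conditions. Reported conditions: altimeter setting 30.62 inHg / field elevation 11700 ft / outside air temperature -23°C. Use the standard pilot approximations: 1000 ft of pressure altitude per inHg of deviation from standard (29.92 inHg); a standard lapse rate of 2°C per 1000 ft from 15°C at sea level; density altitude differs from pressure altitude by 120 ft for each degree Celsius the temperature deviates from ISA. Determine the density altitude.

9080 ft

Pressure altitude = 11700 + (29.92 − 30.62) × 1000 = 11700 + (-700) = 11000 ft.
ISA temperature at 11000 ft = 15 − 2 × (11000/1000) = -7°C.
ISA deviation = -23 − (-7) = -16°C.
Density altitude = 11000 + 120 × (-16) = 9080 ft.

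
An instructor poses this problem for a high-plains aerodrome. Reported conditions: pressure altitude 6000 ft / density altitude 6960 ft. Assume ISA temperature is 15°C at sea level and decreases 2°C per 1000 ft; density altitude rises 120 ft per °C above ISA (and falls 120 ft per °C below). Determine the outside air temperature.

11°C

Density altitude − pressure altitude = 6960 − 6000 = +960 ft.
At 120 ft/°C that is an ISA deviation of 960/120 = +8°C.
ISA temperature at 6000 ft = 15 − 2 × (6000/1000) = 3°C.
OAT = ISA + deviation = 3 + (+8) = 11°C.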